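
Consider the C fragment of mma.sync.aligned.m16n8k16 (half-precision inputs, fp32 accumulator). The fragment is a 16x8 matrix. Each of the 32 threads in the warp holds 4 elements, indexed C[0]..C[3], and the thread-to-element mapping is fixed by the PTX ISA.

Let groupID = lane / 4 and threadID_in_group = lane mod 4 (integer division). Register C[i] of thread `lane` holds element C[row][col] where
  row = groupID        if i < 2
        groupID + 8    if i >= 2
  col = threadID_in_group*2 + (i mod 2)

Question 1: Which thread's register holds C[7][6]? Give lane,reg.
31,0

r=7->g=7,rb=0  c=6->t=3,b0=0
L=7*4+3=31  i=0*2+0=0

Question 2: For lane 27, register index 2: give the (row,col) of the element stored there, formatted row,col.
lane 27: G=6 (27/4), T=3 (27%4)
i=2: r=6+8=14, c=3*2+0=6

14,6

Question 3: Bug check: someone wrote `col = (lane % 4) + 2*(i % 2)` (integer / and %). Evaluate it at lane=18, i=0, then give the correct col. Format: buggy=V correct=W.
buggy=2 correct=4

`(lane % 4) + 2*(i % 2)`[18,0]→2
lane 18: G=4 (18/4), T=2 (18%4)
i=0: r=4+0=4, c=2*2+0=4
col: 2 vs 4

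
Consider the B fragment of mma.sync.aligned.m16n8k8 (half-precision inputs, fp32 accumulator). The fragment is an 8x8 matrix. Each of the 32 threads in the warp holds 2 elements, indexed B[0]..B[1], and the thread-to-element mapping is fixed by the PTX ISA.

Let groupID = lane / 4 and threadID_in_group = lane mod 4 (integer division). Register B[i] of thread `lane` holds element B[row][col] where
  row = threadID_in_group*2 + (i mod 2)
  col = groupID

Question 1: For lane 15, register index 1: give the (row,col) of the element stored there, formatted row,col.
7,3

lane 15=>15/4=3, 15 mod 4=3
i=1  r:2·3+1=>7  c:3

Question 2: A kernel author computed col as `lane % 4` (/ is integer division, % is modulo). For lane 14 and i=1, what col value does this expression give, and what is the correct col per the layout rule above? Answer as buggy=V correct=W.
`lane % 4`[14,1]->2
L=14->g=14>>2=3, t=14&3=2
[1]->row 2·2+1=5  col g=3
col: 2 vs 3

buggy=2 correct=3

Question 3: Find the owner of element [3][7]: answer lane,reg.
c=7->g=7  r=3->t=1,b0=1
L=7*4+1=29  i=1=1

29,1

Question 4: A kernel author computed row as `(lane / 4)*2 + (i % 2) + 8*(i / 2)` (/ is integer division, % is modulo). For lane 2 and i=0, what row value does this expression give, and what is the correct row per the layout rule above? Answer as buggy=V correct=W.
buggy=0 correct=4

`(lane / 4)*2 + (i % 2) + 8*(i / 2)`[2,0]->0
lane 2->2/4=0, 2 mod 4=2
i=0  r:2·2+0->4  c:0
row: 0 vs 4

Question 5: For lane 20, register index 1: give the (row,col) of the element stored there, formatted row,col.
L=20->gid=20>>2=5, tid=20&3=0
[1]->row 0·2+1=1  col gid=5

1,5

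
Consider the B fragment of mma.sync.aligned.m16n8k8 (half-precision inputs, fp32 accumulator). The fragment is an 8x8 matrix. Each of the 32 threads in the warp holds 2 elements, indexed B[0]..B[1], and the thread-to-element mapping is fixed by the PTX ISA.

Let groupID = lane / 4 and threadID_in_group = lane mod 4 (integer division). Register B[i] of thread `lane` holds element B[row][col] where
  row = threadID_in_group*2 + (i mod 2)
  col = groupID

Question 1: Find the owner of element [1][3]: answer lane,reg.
c: 3->gid=3  r: 1->tid=0,i&1=1
L=3*4+0=12  i=1=1

12,1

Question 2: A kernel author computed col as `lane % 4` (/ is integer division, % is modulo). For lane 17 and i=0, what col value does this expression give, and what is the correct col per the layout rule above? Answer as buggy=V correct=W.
`lane % 4`[17,0]=>1
lane 17=>17/4=4, 17 mod 4=1
i=0  r:2·1+0=>2  c:4
col: 1 vs 4

buggy=1 correct=4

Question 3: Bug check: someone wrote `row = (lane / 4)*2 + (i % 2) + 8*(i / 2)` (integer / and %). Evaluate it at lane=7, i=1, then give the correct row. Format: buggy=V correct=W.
`(lane / 4)*2 + (i % 2) + 8*(i / 2)`[7,1]->3
7: gid=1,tid=3
[1] (3*2+1,1) = (7,1)
row: 3 vs 7

buggy=3 correct=7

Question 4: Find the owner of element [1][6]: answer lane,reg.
c: 6->gid=6  r: 1->tid=0,i&1=1
L=6*4+0=24  i=1=1

24,1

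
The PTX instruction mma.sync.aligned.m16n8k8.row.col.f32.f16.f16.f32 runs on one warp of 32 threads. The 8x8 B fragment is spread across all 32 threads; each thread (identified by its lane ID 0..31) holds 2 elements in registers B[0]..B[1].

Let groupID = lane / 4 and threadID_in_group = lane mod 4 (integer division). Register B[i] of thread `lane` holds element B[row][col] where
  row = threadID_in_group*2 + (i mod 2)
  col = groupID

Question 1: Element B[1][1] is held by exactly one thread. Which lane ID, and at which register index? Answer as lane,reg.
c: 1->gid=1  r: 1->tid=0,i&1=1
L=1*4+0=4  i=1=1

4,1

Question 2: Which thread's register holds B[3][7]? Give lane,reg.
c=7→G=7  r=3→T=1,p=1
L=7*4+1=29  i=1=1

29,1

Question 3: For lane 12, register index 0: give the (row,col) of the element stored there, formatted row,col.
lane 12->12/4=3, 12 mod 4=0
i=0  r:2·0+0->0  c:3

0,3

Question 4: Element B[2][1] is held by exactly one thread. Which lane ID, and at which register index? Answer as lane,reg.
5,0

c:1=>grp=1  r:2=>tig=1,lo=0
L=1*4+1=5  i=0=0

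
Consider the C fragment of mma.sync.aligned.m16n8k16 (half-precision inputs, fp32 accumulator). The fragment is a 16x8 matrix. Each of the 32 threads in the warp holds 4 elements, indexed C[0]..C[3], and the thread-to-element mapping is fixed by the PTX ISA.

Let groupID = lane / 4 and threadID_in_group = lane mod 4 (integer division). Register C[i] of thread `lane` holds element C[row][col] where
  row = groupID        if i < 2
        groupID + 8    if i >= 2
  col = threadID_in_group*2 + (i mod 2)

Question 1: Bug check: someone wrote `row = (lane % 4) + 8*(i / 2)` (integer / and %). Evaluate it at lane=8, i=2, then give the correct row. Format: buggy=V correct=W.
buggy=8 correct=10

`(lane % 4) + 8*(i / 2)`[8,2]⇒8
L=8⇒gr=8>>2=2, th=8&3=0
[2]⇒row 2+8=10  col 0·2+0=0
row: 8 vs 10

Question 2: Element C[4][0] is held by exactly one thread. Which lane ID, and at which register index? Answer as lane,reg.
r=4→G=4,rhi=0  c=0→T=0,p=0
L=4*4+0=16  i=0*2+0=0

16,0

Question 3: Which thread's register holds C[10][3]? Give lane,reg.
9,3

r:10=>grp=2,rB=1  c:3=>tig=1,lo=1
L=2*4+1=9  i=1*2+1=3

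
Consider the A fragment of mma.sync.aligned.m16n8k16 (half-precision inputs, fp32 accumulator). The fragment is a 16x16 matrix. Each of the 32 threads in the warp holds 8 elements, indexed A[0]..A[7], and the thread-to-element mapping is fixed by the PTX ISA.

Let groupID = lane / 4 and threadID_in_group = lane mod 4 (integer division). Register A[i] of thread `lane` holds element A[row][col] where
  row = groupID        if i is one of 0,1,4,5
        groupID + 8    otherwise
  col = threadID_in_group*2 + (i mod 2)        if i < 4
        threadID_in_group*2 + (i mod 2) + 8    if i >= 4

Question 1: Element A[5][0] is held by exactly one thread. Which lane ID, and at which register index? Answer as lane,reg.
20,0

r:5=>grp=5,rB=0  c:0=>cB=0,tig=0,lo=0
L=5*4+0=20  i=0*4+0*2+0=0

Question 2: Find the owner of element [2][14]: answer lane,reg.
11,4

r:2=>grp=2,rB=0  c:14=>cB=1,tig=3,lo=0
L=2*4+3=11  i=1*4+0*2+0=4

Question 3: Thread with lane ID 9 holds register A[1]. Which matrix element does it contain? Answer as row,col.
2,3

lane 9=>9/4=2, 9 mod 4=1
i=1  r:2+0=>2  c:2·1+1+0=>3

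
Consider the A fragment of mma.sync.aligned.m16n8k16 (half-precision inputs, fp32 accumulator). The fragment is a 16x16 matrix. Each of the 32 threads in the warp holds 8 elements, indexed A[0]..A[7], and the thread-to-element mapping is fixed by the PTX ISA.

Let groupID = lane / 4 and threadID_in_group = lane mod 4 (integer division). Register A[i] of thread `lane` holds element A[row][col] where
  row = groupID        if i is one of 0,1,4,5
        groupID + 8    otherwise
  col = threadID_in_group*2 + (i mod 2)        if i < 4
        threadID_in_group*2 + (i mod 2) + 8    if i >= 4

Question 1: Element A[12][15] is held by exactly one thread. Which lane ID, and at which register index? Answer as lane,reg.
r=12→G=4,rhi=1  c=15→chi=1,T=3,p=1
L=4*4+3=19  i=1*4+1*2+1=7

19,7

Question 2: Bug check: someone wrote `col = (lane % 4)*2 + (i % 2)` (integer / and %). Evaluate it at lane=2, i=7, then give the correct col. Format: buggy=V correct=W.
buggy=5 correct=13

`(lane % 4)*2 + (i % 2)`[2,7]->5
2: gid=0,tid=2
[7] (0+8,2*2+1+8) = (8,13)
col: 5 vs 13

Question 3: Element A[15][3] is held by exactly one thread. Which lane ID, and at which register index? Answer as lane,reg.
r=15⇒gr=7,Rb=1  c=3⇒Cb=0,th=1,odd=1
L=7*4+1=29  i=0*4+1*2+1=3

29,3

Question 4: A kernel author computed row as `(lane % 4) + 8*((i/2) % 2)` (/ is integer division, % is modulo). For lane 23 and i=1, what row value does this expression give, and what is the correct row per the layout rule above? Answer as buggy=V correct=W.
buggy=3 correct=5

`(lane % 4) + 8*((i/2) % 2)`[23,1]→3
lane 23: G=5 (23/4), T=3 (23%4)
i=1: r=5+0=5, c=3*2+1+0=7
row: 3 vs 5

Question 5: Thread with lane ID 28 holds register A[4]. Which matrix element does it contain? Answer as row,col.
lane 28→28/4=7, 28 mod 4=0
i=4  r:7+0→7  c:2·0+0+8→8

7,8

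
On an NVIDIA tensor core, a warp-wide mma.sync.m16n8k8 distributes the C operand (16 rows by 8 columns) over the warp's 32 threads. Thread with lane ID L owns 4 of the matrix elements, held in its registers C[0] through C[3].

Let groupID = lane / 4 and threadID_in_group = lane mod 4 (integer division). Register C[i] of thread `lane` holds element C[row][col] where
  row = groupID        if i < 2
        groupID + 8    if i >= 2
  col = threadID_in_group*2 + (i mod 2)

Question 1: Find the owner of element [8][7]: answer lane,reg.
r=8->g=0,rb=1  c=7->t=3,b0=1
L=0*4+3=3  i=1*2+1=3

3,3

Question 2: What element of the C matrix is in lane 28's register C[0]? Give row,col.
L=28->g=28>>2=7, t=28&3=0
[0]->row 7+0=7  col 0·2+0=0

7,0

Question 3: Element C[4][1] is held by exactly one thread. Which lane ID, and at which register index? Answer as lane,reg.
16,1

r=4⇒gr=4,Rb=0  c=1⇒th=0,odd=1
L=4*4+0=16  i=0*2+1=1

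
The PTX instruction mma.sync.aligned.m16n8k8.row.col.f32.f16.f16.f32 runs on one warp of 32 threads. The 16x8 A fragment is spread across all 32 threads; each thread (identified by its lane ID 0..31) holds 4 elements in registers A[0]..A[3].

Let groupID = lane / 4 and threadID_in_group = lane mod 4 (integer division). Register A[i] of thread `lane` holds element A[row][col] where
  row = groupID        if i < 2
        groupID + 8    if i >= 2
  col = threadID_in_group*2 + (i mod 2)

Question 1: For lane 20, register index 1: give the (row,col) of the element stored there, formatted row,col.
5,1

L=20⇒gr=20>>2=5, th=20&3=0
[1]⇒row 5+0=5  col 0·2+1=1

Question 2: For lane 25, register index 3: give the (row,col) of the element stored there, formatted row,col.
L=25->gid=25>>2=6, tid=25&3=1
[3]->row 6+8=14  col 1·2+1=3

14,3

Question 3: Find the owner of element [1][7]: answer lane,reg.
r=1->g=1,rb=0  c=7->t=3,b0=1
L=1*4+3=7  i=0*2+1=1

7,1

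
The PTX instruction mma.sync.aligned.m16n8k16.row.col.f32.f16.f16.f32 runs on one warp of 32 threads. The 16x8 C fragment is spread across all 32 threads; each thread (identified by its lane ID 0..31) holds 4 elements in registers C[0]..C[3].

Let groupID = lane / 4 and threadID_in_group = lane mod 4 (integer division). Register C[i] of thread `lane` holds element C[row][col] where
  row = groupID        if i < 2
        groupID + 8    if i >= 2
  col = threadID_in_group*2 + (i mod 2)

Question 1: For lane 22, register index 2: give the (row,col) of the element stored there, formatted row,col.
lane 22: gid=5 (22/4), tid=2 (22%4)
i=2: r=5+8=13, c=2*2+0=4

13,4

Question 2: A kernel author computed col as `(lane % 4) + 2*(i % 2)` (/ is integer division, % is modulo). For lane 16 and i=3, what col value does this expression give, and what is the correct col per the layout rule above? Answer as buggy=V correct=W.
`(lane % 4) + 2*(i % 2)`[16,3]->2
L=16->gid=16>>2=4, tid=16&3=0
[3]->row 4+8=12  col 0·2+1=1
col: 2 vs 1

buggy=2 correct=1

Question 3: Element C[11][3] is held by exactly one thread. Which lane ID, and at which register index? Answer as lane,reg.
13,3

r: 11->gid=3,r8=1  c: 3->tid=1,i&1=1
L=3*4+1=13  i=1*2+1=3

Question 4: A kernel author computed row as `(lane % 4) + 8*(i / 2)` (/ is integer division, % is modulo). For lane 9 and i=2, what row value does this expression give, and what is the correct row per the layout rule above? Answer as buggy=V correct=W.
`(lane % 4) + 8*(i / 2)`[9,2]⇒9
lane 9: gr=2 (9/4), th=1 (9%4)
i=2: r=2+8=10, c=1*2+0=2
row: 9 vs 10

buggy=9 correct=10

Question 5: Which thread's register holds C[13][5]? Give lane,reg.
22,3

r=13->g=5,rb=1  c=5->t=2,b0=1
L=5*4+2=22  i=1*2+1=3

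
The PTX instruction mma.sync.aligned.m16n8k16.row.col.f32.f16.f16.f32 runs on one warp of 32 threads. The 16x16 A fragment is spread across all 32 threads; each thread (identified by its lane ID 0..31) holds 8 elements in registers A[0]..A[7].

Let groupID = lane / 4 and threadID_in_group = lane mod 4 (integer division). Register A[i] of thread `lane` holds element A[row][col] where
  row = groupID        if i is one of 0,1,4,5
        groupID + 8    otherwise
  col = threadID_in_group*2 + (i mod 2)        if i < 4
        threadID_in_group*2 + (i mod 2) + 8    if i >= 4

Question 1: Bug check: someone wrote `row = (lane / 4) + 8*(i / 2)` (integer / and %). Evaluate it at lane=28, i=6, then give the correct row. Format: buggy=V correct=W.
buggy=31 correct=15

`(lane / 4) + 8*(i / 2)`[28,6]⇒31
28: gr=7,th=0
[6] (7+8,0*2+0+8) = (15,8)
row: 31 vs 15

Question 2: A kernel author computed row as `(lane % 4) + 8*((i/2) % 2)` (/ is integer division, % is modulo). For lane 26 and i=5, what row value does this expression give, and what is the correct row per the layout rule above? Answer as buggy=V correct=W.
`(lane % 4) + 8*((i/2) % 2)`[26,5]⇒2
L=26⇒gr=26>>2=6, th=26&3=2
[5]⇒row 6+0=6  col 2·2+1+8=13
row: 2 vs 6

buggy=2 correct=6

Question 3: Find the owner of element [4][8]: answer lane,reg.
16,4

r=4->g=4,rb=0  c=8->cb=1,t=0,b0=0
L=4*4+0=16  i=1*4+0*2+0=4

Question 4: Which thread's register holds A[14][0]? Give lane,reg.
24,2

r=14⇒gr=6,Rb=1  c=0⇒Cb=0,th=0,odd=0
L=6*4+0=24  i=0*4+1*2+0=2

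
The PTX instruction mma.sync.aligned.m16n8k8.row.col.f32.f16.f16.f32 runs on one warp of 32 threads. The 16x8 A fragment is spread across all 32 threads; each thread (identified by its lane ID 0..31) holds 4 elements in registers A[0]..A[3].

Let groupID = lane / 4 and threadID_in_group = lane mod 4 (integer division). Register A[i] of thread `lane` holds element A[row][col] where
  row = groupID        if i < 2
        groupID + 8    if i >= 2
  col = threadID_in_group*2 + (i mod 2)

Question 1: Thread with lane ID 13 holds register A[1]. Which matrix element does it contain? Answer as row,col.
lane 13→13/4=3, 13 mod 4=1
i=1  r:3+0→3  c:2·1+1→3

3,3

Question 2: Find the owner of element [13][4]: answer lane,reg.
r: 13->gid=5,r8=1  c: 4->tid=2,i&1=0
L=5*4+2=22  i=1*2+0=2

22,2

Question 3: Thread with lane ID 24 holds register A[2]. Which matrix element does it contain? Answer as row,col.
14,0

24: G=6,T=0
[2] (6+8,0*2+0) = (14,0)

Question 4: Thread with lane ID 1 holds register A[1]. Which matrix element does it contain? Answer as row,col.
lane 1: g=0 (1/4), t=1 (1%4)
i=1: r=0+0=0, c=1*2+1=3

0,3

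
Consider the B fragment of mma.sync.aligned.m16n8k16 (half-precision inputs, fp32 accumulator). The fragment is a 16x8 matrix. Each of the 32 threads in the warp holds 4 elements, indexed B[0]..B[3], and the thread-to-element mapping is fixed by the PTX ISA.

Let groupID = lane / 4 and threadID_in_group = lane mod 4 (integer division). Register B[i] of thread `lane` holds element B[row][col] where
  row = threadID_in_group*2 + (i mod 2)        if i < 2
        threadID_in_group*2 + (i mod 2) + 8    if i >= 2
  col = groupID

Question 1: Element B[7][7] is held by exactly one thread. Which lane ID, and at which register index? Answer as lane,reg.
c: 7->gid=7  r: 7->r8=0,tid=3,i&1=1
L=7*4+3=31  i=0*2+1=1

31,1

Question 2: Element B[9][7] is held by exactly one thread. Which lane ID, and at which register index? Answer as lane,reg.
c:7=>grp=7  r:9=>rB=1,tig=0,lo=1
L=7*4+0=28  i=1*2+1=3

28,3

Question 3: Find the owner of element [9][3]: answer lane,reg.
c=3⇒gr=3  r=9⇒Rb=1,th=0,odd=1
L=3*4+0=12  i=1*2+1=3

12,3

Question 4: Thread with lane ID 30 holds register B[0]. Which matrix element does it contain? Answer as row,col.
lane 30->30/4=7, 30 mod 4=2
i=0  r:2·2+0+0->4  c:7

4,7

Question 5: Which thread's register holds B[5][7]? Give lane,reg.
30,1

c=7→G=7  r=5→rhi=0,T=2,p=1
L=7*4+2=30  i=0*2+1=1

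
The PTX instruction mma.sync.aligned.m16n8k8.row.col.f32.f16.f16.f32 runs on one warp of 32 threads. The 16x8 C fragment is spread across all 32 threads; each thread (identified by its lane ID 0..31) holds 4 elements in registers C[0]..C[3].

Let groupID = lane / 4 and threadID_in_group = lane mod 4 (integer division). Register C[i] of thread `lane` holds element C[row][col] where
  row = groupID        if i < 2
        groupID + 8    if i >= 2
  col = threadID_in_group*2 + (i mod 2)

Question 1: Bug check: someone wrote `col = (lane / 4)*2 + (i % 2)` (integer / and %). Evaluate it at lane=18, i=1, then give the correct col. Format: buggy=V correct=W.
buggy=9 correct=5

`(lane / 4)*2 + (i % 2)`[18,1]⇒9
lane 18: gr=4 (18/4), th=2 (18%4)
i=1: r=4+0=4, c=2*2+1=5
col: 9 vs 5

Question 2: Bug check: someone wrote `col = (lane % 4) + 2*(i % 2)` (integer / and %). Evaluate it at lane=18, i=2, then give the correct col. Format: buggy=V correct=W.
`(lane % 4) + 2*(i % 2)`[18,2]→2
18: G=4,T=2
[2] (4+8,2*2+0) = (12,4)
col: 2 vs 4

buggy=2 correct=4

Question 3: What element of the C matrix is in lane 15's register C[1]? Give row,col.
L=15->gid=15>>2=3, tid=15&3=3
[1]->row 3+0=3  col 3·2+1=7

3,7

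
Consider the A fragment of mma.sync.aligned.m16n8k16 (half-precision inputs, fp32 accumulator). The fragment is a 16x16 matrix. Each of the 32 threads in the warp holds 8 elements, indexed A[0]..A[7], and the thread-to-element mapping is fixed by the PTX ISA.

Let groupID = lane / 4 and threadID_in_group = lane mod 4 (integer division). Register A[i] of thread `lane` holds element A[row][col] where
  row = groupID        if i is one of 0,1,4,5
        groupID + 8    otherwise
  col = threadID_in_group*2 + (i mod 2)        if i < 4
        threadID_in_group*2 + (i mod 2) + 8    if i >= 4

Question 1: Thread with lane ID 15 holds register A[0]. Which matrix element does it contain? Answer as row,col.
3,6

L=15->gid=15>>2=3, tid=15&3=3
[0]->row 3+0=3  col 3·2+0+0=6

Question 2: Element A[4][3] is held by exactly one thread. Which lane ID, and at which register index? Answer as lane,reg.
r: 4->gid=4,r8=0  c: 3->c8=0,tid=1,i&1=1
L=4*4+1=17  i=0*4+0*2+1=1

17,1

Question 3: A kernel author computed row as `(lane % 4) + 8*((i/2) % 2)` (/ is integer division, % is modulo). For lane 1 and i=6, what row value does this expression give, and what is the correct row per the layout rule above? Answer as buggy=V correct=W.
buggy=9 correct=8

`(lane % 4) + 8*((i/2) % 2)`[1,6]=>9
L=1=>grp=1>>2=0, tig=1&3=1
[6]=>row 0+8=8  col 1·2+0+8=10
row: 9 vs 8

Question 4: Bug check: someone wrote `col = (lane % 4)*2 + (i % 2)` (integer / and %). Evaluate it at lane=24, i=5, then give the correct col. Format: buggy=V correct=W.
buggy=1 correct=9

`(lane % 4)*2 + (i % 2)`[24,5]⇒1
lane 24⇒24/4=6, 24 mod 4=0
i=5  r:6+0⇒6  c:2·0+1+8⇒9
col: 1 vs 9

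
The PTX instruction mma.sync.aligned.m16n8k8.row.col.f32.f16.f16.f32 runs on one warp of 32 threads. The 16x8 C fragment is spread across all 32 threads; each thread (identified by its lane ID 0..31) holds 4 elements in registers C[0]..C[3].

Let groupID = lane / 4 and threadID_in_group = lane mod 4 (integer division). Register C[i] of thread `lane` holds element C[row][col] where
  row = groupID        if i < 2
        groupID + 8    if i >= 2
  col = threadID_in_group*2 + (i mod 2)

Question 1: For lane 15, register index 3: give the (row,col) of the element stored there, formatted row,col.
lane 15: gr=3 (15/4), th=3 (15%4)
i=3: r=3+8=11, c=3*2+1=7

11,7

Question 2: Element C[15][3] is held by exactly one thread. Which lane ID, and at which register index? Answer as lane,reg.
29,3

r=15→G=7,rhi=1  c=3→T=1,p=1
L=7*4+1=29  i=1*2+1=3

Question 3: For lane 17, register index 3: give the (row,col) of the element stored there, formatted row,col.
L=17⇒gr=17>>2=4, th=17&3=1
[3]⇒row 4+8=12  col 1·2+1=3

12,3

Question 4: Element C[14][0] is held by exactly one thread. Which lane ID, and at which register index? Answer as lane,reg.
r:14=>grp=6,rB=1  c:0=>tig=0,lo=0
L=6*4+0=24  i=1*2+0=2

24,2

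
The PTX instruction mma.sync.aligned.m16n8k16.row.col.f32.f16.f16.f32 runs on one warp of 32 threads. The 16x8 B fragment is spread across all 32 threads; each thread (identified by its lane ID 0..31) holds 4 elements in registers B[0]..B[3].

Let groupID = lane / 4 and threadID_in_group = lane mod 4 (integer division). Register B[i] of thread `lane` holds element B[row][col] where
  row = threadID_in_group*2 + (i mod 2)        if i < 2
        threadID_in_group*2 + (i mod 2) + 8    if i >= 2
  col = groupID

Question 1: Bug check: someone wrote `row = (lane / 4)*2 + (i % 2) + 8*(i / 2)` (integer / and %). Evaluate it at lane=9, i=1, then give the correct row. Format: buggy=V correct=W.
buggy=5 correct=3

`(lane / 4)*2 + (i % 2) + 8*(i / 2)`[9,1]→5
lane 9: G=2 (9/4), T=1 (9%4)
i=1: r=1*2+1+0=3, c=G=2
row: 5 vs 3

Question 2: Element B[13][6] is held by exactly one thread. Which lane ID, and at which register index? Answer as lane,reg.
26,3

c=6->g=6  r=13->rb=1,t=2,b0=1
L=6*4+2=26  i=1*2+1=3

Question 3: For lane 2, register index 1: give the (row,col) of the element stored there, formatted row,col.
lane 2: grp=0 (2/4), tig=2 (2%4)
i=1: r=2*2+1+0=5, c=grp=0

5,0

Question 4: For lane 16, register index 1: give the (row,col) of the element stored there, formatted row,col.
1,4

L=16->gid=16>>2=4, tid=16&3=0
[1]->row 0·2+1+0=1  col gid=4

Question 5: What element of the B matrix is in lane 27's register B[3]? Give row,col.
15,6

L=27⇒gr=27>>2=6, th=27&3=3
[3]⇒row 3·2+1+8=15  col gr=6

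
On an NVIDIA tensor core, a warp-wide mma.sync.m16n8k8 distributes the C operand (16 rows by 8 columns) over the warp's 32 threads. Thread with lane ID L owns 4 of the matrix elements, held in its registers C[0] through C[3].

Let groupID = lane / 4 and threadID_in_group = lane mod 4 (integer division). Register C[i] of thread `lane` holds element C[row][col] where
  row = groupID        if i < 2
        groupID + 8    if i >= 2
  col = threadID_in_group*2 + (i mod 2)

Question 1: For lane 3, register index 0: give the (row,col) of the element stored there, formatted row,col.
0,6

lane 3: gr=0 (3/4), th=3 (3%4)
i=0: r=0+0=0, c=3*2+0=6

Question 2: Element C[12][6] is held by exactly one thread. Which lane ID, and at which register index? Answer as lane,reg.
19,2

r: 12->gid=4,r8=1  c: 6->tid=3,i&1=0
L=4*4+3=19  i=1*2+0=2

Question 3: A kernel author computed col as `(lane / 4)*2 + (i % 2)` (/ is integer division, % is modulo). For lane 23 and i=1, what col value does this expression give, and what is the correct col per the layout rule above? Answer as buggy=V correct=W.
`(lane / 4)*2 + (i % 2)`[23,1]->11
23: gid=5,tid=3
[1] (5+0,3*2+1) = (5,7)
col: 11 vs 7

buggy=11 correct=7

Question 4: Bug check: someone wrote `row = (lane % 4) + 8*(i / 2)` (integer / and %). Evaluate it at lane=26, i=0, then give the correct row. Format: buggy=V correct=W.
buggy=2 correct=6

`(lane % 4) + 8*(i / 2)`[26,0]⇒2
lane 26: gr=6 (26/4), th=2 (26%4)
i=0: r=6+0=6, c=2*2+0=4
row: 2 vs 6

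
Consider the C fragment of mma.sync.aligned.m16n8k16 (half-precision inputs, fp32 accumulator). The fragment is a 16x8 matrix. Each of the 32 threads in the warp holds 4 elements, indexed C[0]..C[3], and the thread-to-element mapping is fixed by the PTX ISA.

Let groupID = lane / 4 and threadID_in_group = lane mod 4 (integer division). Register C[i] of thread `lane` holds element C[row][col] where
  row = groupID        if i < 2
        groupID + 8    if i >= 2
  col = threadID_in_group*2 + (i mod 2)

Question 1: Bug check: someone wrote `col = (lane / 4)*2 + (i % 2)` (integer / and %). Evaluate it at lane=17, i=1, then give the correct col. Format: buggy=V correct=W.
`(lane / 4)*2 + (i % 2)`[17,1]->9
17: g=4,t=1
[1] (4+0,1*2+1) = (4,3)
col: 9 vs 3

buggy=9 correct=3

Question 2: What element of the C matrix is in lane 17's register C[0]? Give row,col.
lane 17->17/4=4, 17 mod 4=1
i=0  r:4+0->4  c:2·1+0->2

4,2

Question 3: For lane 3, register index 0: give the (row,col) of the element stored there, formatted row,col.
L=3->g=3>>2=0, t=3&3=3
[0]->row 0+0=0  col 3·2+0=6

0,6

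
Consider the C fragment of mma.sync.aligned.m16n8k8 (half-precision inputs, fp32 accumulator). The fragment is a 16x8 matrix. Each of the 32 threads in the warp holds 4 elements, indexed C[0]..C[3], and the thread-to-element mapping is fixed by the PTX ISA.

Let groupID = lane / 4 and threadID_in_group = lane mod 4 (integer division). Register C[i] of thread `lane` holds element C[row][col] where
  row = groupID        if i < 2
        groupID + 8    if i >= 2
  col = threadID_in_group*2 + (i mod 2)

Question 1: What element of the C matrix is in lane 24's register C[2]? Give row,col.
14,0

lane 24: grp=6 (24/4), tig=0 (24%4)
i=2: r=6+8=14, c=0*2+0=0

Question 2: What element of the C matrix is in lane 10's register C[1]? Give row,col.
2,5

L=10->g=10>>2=2, t=10&3=2
[1]->row 2+0=2  col 2·2+1=5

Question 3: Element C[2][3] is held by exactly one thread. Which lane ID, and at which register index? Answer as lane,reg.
9,1

r=2⇒gr=2,Rb=0  c=3⇒th=1,odd=1
L=2*4+1=9  i=0*2+1=1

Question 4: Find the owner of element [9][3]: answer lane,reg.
5,3

r=9->g=1,rb=1  c=3->t=1,b0=1
L=1*4+1=5  i=1*2+1=3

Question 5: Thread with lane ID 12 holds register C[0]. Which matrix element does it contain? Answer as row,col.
3,0

12: gid=3,tid=0
[0] (3+0,0*2+0) = (3,0)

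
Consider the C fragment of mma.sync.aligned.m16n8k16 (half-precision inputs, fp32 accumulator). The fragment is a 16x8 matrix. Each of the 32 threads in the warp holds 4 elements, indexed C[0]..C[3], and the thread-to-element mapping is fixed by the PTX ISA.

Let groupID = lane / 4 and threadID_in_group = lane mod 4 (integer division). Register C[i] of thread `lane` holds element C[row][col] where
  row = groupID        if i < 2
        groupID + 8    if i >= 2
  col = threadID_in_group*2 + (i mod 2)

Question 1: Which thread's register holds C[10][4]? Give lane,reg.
r=10⇒gr=2,Rb=1  c=4⇒th=2,odd=0
L=2*4+2=10  i=1*2+0=2

10,2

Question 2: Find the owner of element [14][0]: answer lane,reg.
r: 14->gid=6,r8=1  c: 0->tid=0,i&1=0
L=6*4+0=24  i=1*2+0=2

24,2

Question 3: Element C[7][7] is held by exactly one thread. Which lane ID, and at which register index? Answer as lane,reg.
31,1

r:7=>grp=7,rB=0  c:7=>tig=3,lo=1
L=7*4+3=31  i=0*2+1=1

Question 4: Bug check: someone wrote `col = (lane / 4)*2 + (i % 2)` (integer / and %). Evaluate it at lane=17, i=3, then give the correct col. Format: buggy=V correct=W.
`(lane / 4)*2 + (i % 2)`[17,3]->9
lane 17: g=4 (17/4), t=1 (17%4)
i=3: r=4+8=12, c=1*2+1=3
col: 9 vs 3

buggy=9 correct=3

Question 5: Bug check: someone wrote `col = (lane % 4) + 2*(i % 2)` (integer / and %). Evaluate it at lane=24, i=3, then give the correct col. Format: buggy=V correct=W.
`(lane % 4) + 2*(i % 2)`[24,3]->2
lane 24->24/4=6, 24 mod 4=0
i=3  r:6+8->14  c:2·0+1->1
col: 2 vs 1

buggy=2 correct=1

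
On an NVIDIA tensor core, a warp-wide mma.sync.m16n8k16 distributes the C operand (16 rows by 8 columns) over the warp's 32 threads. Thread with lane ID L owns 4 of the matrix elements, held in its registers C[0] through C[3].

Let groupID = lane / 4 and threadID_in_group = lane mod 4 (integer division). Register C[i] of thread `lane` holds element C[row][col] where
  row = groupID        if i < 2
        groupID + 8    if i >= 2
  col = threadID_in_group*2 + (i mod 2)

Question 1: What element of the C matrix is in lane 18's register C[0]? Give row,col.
lane 18: gr=4 (18/4), th=2 (18%4)
i=0: r=4+0=4, c=2*2+0=4

4,4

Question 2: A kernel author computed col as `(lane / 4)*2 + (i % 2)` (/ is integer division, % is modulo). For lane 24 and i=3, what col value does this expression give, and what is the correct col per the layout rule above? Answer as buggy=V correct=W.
`(lane / 4)*2 + (i % 2)`[24,3]⇒13
lane 24⇒24/4=6, 24 mod 4=0
i=3  r:6+8⇒14  c:2·0+1⇒1
col: 13 vs 1

buggy=13 correct=1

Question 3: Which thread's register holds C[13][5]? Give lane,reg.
r=13->g=5,rb=1  c=5->t=2,b0=1
L=5*4+2=22  i=1*2+1=3

22,3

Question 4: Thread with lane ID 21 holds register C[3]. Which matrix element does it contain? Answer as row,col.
21: gid=5,tid=1
[3] (5+8,1*2+1) = (13,3)

13,3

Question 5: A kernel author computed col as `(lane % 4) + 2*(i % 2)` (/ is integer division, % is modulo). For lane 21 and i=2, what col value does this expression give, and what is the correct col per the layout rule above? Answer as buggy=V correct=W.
buggy=1 correct=2

`(lane % 4) + 2*(i % 2)`[21,2]=>1
L=21=>grp=21>>2=5, tig=21&3=1
[2]=>row 5+8=13  col 1·2+0=2
col: 1 vs 2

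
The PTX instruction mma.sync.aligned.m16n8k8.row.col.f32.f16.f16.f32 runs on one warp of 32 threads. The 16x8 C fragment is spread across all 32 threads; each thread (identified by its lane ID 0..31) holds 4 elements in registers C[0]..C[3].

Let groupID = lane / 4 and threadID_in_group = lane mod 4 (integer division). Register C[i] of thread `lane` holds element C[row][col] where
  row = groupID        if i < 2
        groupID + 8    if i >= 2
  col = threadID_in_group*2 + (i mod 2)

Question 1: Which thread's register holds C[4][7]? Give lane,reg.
19,1

r: 4->gid=4,r8=0  c: 7->tid=3,i&1=1
L=4*4+3=19  i=0*2+1=1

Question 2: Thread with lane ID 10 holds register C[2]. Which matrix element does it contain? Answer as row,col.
L=10=>grp=10>>2=2, tig=10&3=2
[2]=>row 2+8=10  col 2·2+0=4

10,4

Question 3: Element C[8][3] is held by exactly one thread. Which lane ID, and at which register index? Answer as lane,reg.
r=8→G=0,rhi=1  c=3→T=1,p=1
L=0*4+1=1  i=1*2+1=3

1,3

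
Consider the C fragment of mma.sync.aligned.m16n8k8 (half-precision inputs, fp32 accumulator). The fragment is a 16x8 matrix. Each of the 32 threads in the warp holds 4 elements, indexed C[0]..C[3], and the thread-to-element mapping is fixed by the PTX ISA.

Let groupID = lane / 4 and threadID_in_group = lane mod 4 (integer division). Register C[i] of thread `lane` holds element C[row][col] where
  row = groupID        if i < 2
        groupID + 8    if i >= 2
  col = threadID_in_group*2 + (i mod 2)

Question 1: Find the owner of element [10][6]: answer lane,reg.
11,2

r=10⇒gr=2,Rb=1  c=6⇒th=3,odd=0
L=2*4+3=11  i=1*2+0=2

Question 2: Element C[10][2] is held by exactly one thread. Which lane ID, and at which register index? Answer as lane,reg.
r=10⇒gr=2,Rb=1  c=2⇒th=1,odd=0
L=2*4+1=9  i=1*2+0=2

9,2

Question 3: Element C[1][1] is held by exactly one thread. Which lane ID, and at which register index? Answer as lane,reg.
4,1

r=1→G=1,rhi=0  c=1→T=0,p=1
L=1*4+0=4  i=0*2+1=1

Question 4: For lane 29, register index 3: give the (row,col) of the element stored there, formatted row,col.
lane 29=>29/4=7, 29 mod 4=1
i=3  r:7+8=>15  c:2·1+1=>3

15,3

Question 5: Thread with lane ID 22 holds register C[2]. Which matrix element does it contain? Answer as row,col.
13,4

lane 22: gid=5 (22/4), tid=2 (22%4)
i=2: r=5+8=13, c=2*2+0=4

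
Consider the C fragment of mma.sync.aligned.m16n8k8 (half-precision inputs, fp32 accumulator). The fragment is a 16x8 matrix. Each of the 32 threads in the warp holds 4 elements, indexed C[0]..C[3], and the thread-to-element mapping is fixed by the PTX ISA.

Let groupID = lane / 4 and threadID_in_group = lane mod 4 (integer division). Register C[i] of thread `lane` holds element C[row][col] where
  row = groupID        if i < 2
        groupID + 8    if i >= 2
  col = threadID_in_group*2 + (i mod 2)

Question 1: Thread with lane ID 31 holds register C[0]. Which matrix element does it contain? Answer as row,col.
31: g=7,t=3
[0] (7+0,3*2+0) = (7,6)

7,6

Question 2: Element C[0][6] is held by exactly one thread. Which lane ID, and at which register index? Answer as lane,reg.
3,0

r=0→G=0,rhi=0  c=6→T=3,p=0
L=0*4+3=3  i=0*2+0=0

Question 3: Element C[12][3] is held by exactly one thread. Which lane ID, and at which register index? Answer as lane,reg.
17,3

r: 12->gid=4,r8=1  c: 3->tid=1,i&1=1
L=4*4+1=17  i=1*2+1=3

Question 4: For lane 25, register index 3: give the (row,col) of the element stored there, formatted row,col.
14,3

25: grp=6,tig=1
[3] (6+8,1*2+1) = (14,3)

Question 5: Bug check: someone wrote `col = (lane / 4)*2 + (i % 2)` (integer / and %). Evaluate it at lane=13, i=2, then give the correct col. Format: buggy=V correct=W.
buggy=6 correct=2

`(lane / 4)*2 + (i % 2)`[13,2]->6
lane 13: gid=3 (13/4), tid=1 (13%4)
i=2: r=3+8=11, c=1*2+0=2
col: 6 vs 2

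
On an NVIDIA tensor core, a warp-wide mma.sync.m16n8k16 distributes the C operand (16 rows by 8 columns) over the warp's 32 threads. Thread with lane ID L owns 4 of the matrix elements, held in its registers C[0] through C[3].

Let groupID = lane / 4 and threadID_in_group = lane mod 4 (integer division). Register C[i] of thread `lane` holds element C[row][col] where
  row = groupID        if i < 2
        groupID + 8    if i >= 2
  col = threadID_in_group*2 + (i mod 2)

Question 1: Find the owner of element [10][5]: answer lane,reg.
10,3

r: 10->gid=2,r8=1  c: 5->tid=2,i&1=1
L=2*4+2=10  i=1*2+1=3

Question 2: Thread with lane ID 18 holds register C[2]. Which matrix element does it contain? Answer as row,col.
L=18→G=18>>2=4, T=18&3=2
[2]→row 4+8=12  col 2·2+0=4

12,4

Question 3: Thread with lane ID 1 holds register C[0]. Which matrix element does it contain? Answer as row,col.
1: G=0,T=1
[0] (0+0,1*2+0) = (0,2)

0,2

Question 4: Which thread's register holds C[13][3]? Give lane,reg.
21,3

r=13->g=5,rb=1  c=3->t=1,b0=1
L=5*4+1=21  i=1*2+1=3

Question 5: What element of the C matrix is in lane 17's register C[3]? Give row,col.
L=17->gid=17>>2=4, tid=17&3=1
[3]->row 4+8=12  col 1·2+1=3

12,3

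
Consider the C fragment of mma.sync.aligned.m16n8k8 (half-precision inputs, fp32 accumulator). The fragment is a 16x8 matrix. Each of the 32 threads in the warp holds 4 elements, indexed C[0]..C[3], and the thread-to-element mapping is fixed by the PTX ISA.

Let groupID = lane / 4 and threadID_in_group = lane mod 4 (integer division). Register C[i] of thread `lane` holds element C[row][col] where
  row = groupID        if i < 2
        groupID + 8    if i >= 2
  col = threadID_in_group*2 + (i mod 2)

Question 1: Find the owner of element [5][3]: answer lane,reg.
21,1

r:5=>grp=5,rB=0  c:3=>tig=1,lo=1
L=5*4+1=21  i=0*2+1=1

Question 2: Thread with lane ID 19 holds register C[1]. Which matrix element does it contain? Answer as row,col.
L=19→G=19>>2=4, T=19&3=3
[1]→row 4+0=4  col 3·2+1=7

4,7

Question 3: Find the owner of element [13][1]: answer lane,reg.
r=13→G=5,rhi=1  c=1→T=0,p=1
L=5*4+0=20  i=1*2+1=3

20,3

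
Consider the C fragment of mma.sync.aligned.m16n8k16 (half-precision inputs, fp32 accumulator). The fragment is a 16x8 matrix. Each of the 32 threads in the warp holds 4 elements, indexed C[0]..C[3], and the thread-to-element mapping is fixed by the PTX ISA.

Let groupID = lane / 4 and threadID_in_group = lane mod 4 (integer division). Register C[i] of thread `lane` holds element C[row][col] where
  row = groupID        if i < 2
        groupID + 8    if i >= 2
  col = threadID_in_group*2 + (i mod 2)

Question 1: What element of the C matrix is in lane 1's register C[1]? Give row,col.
1: G=0,T=1
[1] (0+0,1*2+1) = (0,3)

0,3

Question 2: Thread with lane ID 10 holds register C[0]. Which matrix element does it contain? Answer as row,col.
2,4

lane 10->10/4=2, 10 mod 4=2
i=0  r:2+0->2  c:2·2+0->4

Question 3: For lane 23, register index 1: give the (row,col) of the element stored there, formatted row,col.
5,7

lane 23→23/4=5, 23 mod 4=3
i=1  r:5+0→5  c:2·3+1→7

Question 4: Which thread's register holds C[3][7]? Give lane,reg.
r=3→G=3,rhi=0  c=7→T=3,p=1
L=3*4+3=15  i=0*2+1=1

15,1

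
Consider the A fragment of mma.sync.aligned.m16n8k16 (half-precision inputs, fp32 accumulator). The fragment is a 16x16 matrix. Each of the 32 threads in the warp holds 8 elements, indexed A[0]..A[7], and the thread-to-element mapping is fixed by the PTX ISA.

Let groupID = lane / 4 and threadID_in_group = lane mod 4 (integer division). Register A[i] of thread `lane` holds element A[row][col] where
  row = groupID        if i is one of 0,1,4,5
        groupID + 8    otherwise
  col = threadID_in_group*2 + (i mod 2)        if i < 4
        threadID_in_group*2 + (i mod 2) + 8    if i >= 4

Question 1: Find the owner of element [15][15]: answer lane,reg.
31,7

r:15=>grp=7,rB=1  c:15=>cB=1,tig=3,lo=1
L=7*4+3=31  i=1*4+1*2+1=7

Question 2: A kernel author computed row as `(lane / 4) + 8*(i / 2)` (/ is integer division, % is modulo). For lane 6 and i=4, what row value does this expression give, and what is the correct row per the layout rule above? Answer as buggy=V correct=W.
buggy=17 correct=1

`(lane / 4) + 8*(i / 2)`[6,4]->17
lane 6->6/4=1, 6 mod 4=2
i=4  r:1+0->1  c:2·2+0+8->12
row: 17 vs 1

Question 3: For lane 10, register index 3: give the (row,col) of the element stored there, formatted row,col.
10: gid=2,tid=2
[3] (2+8,2*2+1+0) = (10,5)

10,5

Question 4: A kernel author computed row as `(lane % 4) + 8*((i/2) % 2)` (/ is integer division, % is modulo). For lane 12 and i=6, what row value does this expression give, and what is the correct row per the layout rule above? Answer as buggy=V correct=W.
buggy=8 correct=11

`(lane % 4) + 8*((i/2) % 2)`[12,6]->8
12: g=3,t=0
[6] (3+8,0*2+0+8) = (11,8)
row: 8 vs 11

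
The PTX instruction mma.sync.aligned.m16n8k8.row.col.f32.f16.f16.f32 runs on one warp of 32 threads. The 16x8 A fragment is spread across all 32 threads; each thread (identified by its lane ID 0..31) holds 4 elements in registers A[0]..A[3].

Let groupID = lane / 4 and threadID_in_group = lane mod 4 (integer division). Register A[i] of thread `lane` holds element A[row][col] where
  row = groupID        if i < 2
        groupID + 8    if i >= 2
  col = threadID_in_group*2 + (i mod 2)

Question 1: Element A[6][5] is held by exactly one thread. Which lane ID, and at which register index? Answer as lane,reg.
r=6→G=6,rhi=0  c=5→T=2,p=1
L=6*4+2=26  i=0*2+1=1

26,1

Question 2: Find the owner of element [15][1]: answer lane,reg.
28,3

r: 15->gid=7,r8=1  c: 1->tid=0,i&1=1
L=7*4+0=28  i=1*2+1=3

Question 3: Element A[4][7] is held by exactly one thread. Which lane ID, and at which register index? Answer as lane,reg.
19,1

r=4→G=4,rhi=0  c=7→T=3,p=1
L=4*4+3=19  i=0*2+1=1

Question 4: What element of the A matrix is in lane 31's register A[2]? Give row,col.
15,6

L=31→G=31>>2=7, T=31&3=3
[2]→row 7+8=15  col 3·2+0=6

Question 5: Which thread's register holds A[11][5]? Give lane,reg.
r=11⇒gr=3,Rb=1  c=5⇒th=2,odd=1
L=3*4+2=14  i=1*2+1=3

14,3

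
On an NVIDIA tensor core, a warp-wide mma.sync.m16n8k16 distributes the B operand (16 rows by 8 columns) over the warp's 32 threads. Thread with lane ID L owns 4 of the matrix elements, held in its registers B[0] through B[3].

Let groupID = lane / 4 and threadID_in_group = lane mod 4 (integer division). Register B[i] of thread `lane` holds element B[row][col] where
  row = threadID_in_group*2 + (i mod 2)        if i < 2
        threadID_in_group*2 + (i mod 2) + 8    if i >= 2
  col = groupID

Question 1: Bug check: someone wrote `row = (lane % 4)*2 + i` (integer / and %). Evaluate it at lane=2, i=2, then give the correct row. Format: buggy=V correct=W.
`(lane % 4)*2 + i`[2,2]->6
2: g=0,t=2
[2] (2*2+0+8,0) = (12,0)
row: 6 vs 12

buggy=6 correct=12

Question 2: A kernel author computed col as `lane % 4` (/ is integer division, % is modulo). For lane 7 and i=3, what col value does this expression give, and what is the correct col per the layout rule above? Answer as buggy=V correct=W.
`lane % 4`[7,3]⇒3
lane 7: gr=1 (7/4), th=3 (7%4)
i=3: r=3*2+1+8=15, c=gr=1
col: 3 vs 1

buggy=3 correct=1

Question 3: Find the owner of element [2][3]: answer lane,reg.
13,0

c: 3->gid=3  r: 2->r8=0,tid=1,i&1=0
L=3*4+1=13  i=0*2+0=0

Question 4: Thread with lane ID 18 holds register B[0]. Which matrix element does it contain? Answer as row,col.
lane 18: G=4 (18/4), T=2 (18%4)
i=0: r=2*2+0+0=4, c=G=4

4,4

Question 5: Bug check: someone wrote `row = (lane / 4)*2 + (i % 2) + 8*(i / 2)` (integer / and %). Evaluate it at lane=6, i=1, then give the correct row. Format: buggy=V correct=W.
`(lane / 4)*2 + (i % 2) + 8*(i / 2)`[6,1]->3
L=6->gid=6>>2=1, tid=6&3=2
[1]->row 2·2+1+0=5  col gid=1
row: 3 vs 5

buggy=3 correct=5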